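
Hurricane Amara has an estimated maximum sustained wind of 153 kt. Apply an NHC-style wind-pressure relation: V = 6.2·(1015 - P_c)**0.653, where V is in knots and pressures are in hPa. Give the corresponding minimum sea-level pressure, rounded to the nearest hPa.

879 hPa

ΔP = (V / 6.2)^(1/0.653) = (153/6.2)^1.531.
153/6.2 = 24.677; 24.677^1.531 ≈ 135.57 hPa.
P_c = 1015 − 135.57 = 879.43 ≈ 879 hPa.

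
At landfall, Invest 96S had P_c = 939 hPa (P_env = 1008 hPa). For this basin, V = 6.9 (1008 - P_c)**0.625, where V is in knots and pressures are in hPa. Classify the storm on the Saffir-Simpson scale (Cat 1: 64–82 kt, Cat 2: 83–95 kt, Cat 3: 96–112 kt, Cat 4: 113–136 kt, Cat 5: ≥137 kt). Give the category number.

3

ΔP = 1008 − 939 = 69 hPa.
V ≈ 6.9 × 69^0.625 = 6.9 × 14.10 ≈ 97 kt.
97 kt falls in the Category 3 band.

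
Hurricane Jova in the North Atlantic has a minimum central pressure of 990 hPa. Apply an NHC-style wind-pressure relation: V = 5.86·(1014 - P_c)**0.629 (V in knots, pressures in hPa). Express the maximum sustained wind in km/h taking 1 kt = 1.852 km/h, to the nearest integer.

80 km/h

ΔP = 1014 − 990 = 24 hPa.
V ≈ 5.86 × 24^0.629 = 5.86 × 7.382 ≈ 43.256 kt.
43.256 × 1.852 ≈ 80.11 km/h → 80 km/h.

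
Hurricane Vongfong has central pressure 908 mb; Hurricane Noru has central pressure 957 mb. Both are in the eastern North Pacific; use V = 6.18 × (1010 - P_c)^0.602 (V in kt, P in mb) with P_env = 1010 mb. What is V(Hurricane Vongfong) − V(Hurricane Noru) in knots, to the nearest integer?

Hurricane Vongfong: ΔP = 102; V ≈ 6.18 × 102^0.602 ≈ 100.04 kt.
Hurricane Noru: ΔP = 53; V ≈ 6.18 × 53^0.602 ≈ 67.45 kt.
Difference ≈ 100.04 − 67.45 = 32.59 → 33 kt.

33 kt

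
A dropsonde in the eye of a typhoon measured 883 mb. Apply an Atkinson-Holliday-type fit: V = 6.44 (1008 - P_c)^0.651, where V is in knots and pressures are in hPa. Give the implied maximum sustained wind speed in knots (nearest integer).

ΔP = 1008 − 883 = 125 mb.
125^0.651 ≈ 23.179.
V ≈ 6.44 × 23.179 ≈ 149.3 kt.

149 kt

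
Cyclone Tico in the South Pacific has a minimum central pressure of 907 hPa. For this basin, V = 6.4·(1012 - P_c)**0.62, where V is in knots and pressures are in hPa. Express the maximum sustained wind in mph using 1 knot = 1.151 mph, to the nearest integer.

132 mph

ΔP = 1012 − 907 = 105 hPa.
V ≈ 6.4 × 105^0.62 = 6.4 × 17.912 ≈ 114.635 kt.
114.635 × 1.151 ≈ 131.94 mph → 132 mph.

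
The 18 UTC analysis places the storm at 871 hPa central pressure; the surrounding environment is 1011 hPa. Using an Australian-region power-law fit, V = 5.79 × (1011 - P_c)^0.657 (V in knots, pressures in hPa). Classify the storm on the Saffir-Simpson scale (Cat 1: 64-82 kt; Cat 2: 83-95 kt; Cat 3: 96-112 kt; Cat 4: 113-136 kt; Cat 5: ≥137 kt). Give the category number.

ΔP = 1011 − 871 = 140 hPa.
V ≈ 5.79 × 140^0.657 = 5.79 × 25.70 ≈ 149 kt.
149 kt falls in the Category 5 band.

5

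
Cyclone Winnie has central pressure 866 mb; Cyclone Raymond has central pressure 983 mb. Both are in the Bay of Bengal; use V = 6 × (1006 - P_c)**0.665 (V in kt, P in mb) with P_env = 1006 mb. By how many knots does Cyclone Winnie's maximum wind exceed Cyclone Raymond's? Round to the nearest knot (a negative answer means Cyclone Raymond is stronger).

112 kt

Cyclone Winnie: ΔP = 140; V ≈ 6 × 140^0.665 ≈ 160.45 kt.
Cyclone Raymond: ΔP = 23; V ≈ 6 × 23^0.665 ≈ 48.27 kt.
Difference ≈ 160.45 − 48.27 = 112.18 → 112 kt.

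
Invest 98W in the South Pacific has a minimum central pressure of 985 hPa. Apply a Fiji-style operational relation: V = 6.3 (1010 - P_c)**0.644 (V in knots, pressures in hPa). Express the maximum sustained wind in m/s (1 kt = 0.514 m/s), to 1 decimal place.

ΔP = 1010 − 985 = 25 hPa.
V ≈ 6.3 × 25^0.644 = 6.3 × 7.948 ≈ 50.074 kt.
50.074 × 0.514 ≈ 25.74 m/s → 25.7 m/s.

25.7 m/s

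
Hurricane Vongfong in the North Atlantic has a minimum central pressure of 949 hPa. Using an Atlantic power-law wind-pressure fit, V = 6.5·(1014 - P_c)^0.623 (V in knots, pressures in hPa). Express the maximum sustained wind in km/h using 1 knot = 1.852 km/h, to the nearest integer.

162 km/h

ΔP = 1014 − 949 = 65 hPa.
V ≈ 6.5 × 65^0.623 = 6.5 × 13.472 ≈ 87.571 kt.
87.571 × 1.852 ≈ 162.18 km/h → 162 km/h.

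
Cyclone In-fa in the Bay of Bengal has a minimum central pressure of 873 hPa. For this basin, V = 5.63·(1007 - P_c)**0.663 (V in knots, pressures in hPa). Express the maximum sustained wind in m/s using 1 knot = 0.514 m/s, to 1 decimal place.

74.4 m/s

ΔP = 1007 − 873 = 134 hPa.
V ≈ 5.63 × 134^0.663 = 5.63 × 25.720 ≈ 144.803 kt.
144.803 × 0.514 ≈ 74.43 m/s → 74.4 m/s.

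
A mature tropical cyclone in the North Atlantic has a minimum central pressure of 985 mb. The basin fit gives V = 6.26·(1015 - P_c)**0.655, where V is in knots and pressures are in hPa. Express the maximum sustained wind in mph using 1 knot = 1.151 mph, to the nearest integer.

ΔP = 1015 − 985 = 30 mb.
V ≈ 6.26 × 30^0.655 = 6.26 × 9.279 ≈ 58.088 kt.
58.088 × 1.151 ≈ 66.86 mph → 67 mph.

67 mph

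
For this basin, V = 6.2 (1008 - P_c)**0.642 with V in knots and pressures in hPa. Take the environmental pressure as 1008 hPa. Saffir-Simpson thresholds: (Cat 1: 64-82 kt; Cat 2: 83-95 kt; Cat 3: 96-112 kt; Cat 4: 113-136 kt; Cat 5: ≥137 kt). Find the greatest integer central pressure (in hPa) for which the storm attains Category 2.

Category 2 begins at V = 83 kt.
Required ΔP = (83/6.2)^(1/0.642) = 13.387^1.558 ≈ 56.88 hPa.
P_c ≤ 1008 − 56.88 = 951.12, so the highest integer P_c is 951 hPa.

951 hPa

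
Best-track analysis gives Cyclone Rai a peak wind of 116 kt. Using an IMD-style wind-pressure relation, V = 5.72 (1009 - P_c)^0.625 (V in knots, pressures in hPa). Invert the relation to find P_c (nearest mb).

ΔP = (V / 5.72)^(1/0.625) = (116/5.72)^1.600.
116/5.72 = 20.280; 20.280^1.600 ≈ 123.40 mb.
P_c = 1009 − 123.40 = 885.60 ≈ 886 mb.

886 mb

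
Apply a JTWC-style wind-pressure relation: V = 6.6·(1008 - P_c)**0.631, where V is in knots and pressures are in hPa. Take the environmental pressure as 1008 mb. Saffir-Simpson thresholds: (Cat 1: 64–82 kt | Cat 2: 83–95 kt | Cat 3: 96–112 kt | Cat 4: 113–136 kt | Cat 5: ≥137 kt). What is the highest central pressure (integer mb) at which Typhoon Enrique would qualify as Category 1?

971 mb

Category 1 begins at V = 64 kt.
Required ΔP = (64/6.6)^(1/0.631) = 9.697^1.585 ≈ 36.61 mb.
P_c ≤ 1008 − 36.61 = 971.39, so the highest integer P_c is 971 mb.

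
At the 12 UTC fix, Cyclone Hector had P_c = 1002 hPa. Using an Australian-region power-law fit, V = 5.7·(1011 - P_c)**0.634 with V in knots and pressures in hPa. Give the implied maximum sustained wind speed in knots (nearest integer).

ΔP = 1011 − 1002 = 9 hPa.
9^0.634 ≈ 4.027.
V ≈ 5.7 × 4.027 ≈ 23.0 kt.

23 kt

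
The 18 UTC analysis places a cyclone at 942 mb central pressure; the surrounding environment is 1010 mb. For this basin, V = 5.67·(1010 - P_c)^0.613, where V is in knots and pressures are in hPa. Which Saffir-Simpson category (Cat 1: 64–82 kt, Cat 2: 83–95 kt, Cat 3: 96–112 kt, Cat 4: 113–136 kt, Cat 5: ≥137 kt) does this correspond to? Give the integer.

1

ΔP = 1010 − 942 = 68 mb.
V ≈ 5.67 × 68^0.613 = 5.67 × 13.28 ≈ 75 kt.
75 kt falls in the Category 1 band.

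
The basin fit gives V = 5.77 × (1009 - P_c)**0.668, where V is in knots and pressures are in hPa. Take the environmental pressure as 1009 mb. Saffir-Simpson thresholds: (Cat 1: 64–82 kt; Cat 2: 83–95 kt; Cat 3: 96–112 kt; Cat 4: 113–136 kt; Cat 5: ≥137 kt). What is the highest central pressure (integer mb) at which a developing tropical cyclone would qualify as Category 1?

Category 1 begins at V = 64 kt.
Required ΔP = (64/5.77)^(1/0.668) = 11.092^1.497 ≈ 36.68 mb.
P_c ≤ 1009 − 36.68 = 972.32, so the highest integer P_c is 972 mb.

972 mb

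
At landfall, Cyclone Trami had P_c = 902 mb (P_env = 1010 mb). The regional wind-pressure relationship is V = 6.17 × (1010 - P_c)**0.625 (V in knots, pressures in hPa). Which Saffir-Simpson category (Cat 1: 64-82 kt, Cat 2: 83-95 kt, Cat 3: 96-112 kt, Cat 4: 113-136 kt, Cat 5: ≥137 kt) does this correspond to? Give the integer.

ΔP = 1010 − 902 = 108 mb.
V ≈ 6.17 × 108^0.625 = 6.17 × 18.66 ≈ 115 kt.
115 kt falls in the Category 4 band.

4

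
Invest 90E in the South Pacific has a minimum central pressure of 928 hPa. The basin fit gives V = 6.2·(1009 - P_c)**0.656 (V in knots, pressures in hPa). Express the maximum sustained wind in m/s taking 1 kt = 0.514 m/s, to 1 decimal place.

56.9 m/s

ΔP = 1009 − 928 = 81 hPa.
V ≈ 6.2 × 81^0.656 = 6.2 × 17.863 ≈ 110.754 kt.
110.754 × 0.514 ≈ 56.93 m/s → 56.9 m/s.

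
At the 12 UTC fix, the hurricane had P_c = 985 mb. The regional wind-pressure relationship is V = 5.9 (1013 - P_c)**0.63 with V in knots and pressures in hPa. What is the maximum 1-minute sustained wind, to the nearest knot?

48 kt

ΔP = 1013 − 985 = 28 mb.
28^0.63 ≈ 8.160.
V ≈ 5.9 × 8.160 ≈ 48.1 kt.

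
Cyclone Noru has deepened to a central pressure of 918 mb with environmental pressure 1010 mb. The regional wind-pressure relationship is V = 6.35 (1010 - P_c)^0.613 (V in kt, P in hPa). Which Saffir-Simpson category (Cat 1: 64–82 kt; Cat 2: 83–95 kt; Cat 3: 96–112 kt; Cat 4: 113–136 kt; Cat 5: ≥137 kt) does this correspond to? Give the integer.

ΔP = 1010 − 918 = 92 mb.
V ≈ 6.35 × 92^0.613 = 6.35 × 15.99 ≈ 102 kt.
102 kt falls in the Category 3 band.

3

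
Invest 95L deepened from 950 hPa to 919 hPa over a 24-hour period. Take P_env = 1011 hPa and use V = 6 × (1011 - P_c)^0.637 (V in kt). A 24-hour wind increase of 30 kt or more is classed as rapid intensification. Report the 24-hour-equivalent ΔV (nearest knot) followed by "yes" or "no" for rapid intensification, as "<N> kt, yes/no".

V₁: ΔP = 61, V ≈ 6 × 61^0.637 ≈ 82.30 kt.
V₂: ΔP = 92, V ≈ 6 × 92^0.637 ≈ 106.93 kt.
ΔV over 24 h = 24.63 kt → 24 h equivalent = 24.63 × 24/24 ≈ 24.63 kt.
25 kt < 30 kt ⇒ not rapid intensification.

25 kt, no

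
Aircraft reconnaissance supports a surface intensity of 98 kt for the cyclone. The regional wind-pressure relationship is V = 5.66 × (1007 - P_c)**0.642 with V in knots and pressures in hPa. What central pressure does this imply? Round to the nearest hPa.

922 hPa

ΔP = (V / 5.66)^(1/0.642) = (98/5.66)^1.558.
98/5.66 = 17.314; 17.314^1.558 ≈ 84.92 hPa.
P_c = 1007 − 84.92 = 922.08 ≈ 922 hPa.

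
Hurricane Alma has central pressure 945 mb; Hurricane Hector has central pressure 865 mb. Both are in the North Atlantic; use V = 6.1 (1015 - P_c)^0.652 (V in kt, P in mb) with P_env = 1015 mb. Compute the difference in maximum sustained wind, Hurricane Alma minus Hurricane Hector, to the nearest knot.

Hurricane Alma: ΔP = 70; V ≈ 6.1 × 70^0.652 ≈ 97.35 kt.
Hurricane Hector: ΔP = 150; V ≈ 6.1 × 150^0.652 ≈ 160.01 kt.
Difference ≈ 97.35 − 160.01 = -62.66 → -63 kt.

-63 kt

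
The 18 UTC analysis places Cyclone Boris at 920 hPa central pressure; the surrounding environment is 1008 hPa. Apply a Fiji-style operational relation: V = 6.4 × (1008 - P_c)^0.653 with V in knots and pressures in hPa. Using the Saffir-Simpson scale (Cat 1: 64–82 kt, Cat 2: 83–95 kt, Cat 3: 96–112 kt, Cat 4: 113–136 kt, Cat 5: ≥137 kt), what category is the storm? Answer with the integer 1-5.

ΔP = 1008 − 920 = 88 hPa.
V ≈ 6.4 × 88^0.653 = 6.4 × 18.61 ≈ 119 kt.
119 kt falls in the Category 4 band.

4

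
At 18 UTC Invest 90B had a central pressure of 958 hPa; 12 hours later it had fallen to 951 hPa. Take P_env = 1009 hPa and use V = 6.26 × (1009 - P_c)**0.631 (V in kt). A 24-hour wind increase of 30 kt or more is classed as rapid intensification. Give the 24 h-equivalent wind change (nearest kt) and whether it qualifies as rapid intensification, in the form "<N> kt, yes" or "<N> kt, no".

13 kt, no

V₁: ΔP = 51, V ≈ 6.26 × 51^0.631 ≈ 74.83 kt.
V₂: ΔP = 58, V ≈ 6.26 × 58^0.631 ≈ 81.15 kt.
ΔV over 12 h = 6.32 kt → 24 h equivalent = 6.32 × 24/12 ≈ 12.64 kt.
13 kt < 30 kt ⇒ not rapid intensification.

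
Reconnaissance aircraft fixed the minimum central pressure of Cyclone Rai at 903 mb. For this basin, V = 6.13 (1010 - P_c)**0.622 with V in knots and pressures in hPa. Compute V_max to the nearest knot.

ΔP = 1010 − 903 = 107 mb.
107^0.622 ≈ 18.293.
V ≈ 6.13 × 18.293 ≈ 112.1 kt.

112 kt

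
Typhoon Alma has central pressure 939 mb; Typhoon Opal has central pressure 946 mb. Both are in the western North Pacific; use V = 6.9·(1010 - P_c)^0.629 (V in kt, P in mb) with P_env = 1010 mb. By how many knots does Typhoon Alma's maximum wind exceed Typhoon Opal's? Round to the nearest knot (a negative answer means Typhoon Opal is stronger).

6 kt

Typhoon Alma: ΔP = 71; V ≈ 6.9 × 71^0.629 ≈ 100.76 kt.
Typhoon Opal: ΔP = 64; V ≈ 6.9 × 64^0.629 ≈ 94.39 kt.
Difference ≈ 100.76 − 94.39 = 6.37 → 6 kt.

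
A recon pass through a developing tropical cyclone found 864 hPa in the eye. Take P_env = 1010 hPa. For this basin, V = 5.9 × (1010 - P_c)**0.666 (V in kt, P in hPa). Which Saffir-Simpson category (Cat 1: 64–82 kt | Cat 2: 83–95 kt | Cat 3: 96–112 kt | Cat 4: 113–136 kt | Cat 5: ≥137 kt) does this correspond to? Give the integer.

5

ΔP = 1010 − 864 = 146 hPa.
V ≈ 5.9 × 146^0.666 = 5.9 × 27.63 ≈ 163 kt.
163 kt falls in the Category 5 band.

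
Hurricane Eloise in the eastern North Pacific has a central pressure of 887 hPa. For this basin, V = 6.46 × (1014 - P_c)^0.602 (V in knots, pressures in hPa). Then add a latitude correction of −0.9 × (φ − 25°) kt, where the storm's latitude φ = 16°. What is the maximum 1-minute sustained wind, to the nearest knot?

127 kt

ΔP = 1014 − 887 = 127 hPa.
127^0.602 ≈ 18.471.
V ≈ 6.46 × 18.471 ≈ 119.3 kt.
Latitude correction: −0.9 × (16 − 25) = 8.1 kt.
Corrected V ≈ 127.4 kt → 127 kt.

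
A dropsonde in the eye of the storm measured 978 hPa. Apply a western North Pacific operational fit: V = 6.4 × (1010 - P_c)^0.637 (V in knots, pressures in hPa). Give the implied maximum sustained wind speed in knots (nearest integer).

58 kt

ΔP = 1010 − 978 = 32 hPa.
32^0.637 ≈ 9.095.
V ≈ 6.4 × 9.095 ≈ 58.2 kt.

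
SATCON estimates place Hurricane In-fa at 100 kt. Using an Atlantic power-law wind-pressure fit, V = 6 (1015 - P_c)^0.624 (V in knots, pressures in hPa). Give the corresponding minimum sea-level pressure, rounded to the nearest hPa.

924 hPa

ΔP = (V / 6)^(1/0.624) = (100/6)^1.603.
100/6 = 16.667; 16.667^1.603 ≈ 90.80 hPa.
P_c = 1015 − 90.80 = 924.20 ≈ 924 hPa.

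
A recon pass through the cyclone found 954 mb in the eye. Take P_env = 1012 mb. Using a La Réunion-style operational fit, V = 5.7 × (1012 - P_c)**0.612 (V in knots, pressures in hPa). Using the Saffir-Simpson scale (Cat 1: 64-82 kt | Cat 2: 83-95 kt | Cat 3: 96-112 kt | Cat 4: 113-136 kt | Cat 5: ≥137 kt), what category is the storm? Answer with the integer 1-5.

1

ΔP = 1012 − 954 = 58 mb.
V ≈ 5.7 × 58^0.612 = 5.7 × 12.00 ≈ 68 kt.
68 kt falls in the Category 1 band.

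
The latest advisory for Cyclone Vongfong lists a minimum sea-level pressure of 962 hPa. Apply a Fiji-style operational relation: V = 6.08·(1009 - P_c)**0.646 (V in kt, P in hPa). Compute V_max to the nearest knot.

73 kt

ΔP = 1009 − 962 = 47 hPa.
47^0.646 ≈ 12.027.
V ≈ 6.08 × 12.027 ≈ 73.1 kt.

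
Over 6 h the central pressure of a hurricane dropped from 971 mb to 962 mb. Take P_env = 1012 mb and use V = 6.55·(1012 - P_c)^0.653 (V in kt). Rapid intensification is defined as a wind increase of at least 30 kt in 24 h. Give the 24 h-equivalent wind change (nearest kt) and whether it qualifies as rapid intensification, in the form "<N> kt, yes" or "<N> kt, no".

41 kt, yes

V₁: ΔP = 41, V ≈ 6.55 × 41^0.653 ≈ 74.03 kt.
V₂: ΔP = 50, V ≈ 6.55 × 50^0.653 ≈ 84.27 kt.
ΔV over 6 h = 10.24 kt → 24 h equivalent = 10.24 × 24/6 ≈ 40.96 kt.
41 kt ≥ 30 kt ⇒ rapid intensification.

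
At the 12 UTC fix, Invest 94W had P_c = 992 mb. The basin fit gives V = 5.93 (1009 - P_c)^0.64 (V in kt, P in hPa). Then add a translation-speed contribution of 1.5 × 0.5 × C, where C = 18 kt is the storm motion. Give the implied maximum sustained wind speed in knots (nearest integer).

50 kt

ΔP = 1009 − 992 = 17 mb.
17^0.64 ≈ 6.130.
V ≈ 5.93 × 6.130 ≈ 36.4 kt.
Translation term: 1.5 × 0.5 × 18 = 13.5 kt.
Corrected V ≈ 49.9 kt → 50 kt.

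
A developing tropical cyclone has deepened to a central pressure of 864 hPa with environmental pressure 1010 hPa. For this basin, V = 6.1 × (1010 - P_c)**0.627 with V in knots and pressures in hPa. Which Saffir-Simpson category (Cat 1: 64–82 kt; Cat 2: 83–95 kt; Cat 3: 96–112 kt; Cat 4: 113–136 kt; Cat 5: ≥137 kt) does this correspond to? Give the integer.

ΔP = 1010 − 864 = 146 hPa.
V ≈ 6.1 × 146^0.627 = 6.1 × 22.75 ≈ 139 kt.
139 kt falls in the Category 5 band.

5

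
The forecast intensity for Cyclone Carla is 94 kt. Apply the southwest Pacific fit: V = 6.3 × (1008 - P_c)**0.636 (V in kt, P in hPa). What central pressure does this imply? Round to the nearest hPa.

938 hPa

ΔP = (V / 6.3)^(1/0.636) = (94/6.3)^1.572.
94/6.3 = 14.921; 14.921^1.572 ≈ 70.08 hPa.
P_c = 1008 − 70.08 = 937.92 ≈ 938 hPa.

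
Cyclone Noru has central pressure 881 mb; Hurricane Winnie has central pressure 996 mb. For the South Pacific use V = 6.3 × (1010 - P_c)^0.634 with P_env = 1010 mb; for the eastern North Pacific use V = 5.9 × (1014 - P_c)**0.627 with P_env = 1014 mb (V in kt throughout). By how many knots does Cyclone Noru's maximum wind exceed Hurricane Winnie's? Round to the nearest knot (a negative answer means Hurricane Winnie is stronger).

Cyclone Noru: ΔP = 129; V ≈ 6.3 × 129^0.634 ≈ 137.23 kt.
Hurricane Winnie: ΔP = 18; V ≈ 5.9 × 18^0.627 ≈ 36.13 kt.
Difference ≈ 137.23 − 36.13 = 101.10 → 101 kt.

101 kt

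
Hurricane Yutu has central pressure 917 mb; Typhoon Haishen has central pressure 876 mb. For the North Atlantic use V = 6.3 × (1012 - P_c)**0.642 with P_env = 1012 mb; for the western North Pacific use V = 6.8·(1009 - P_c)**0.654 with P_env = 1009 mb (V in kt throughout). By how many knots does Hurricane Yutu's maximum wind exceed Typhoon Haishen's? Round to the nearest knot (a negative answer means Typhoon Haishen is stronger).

-49 kt

Hurricane Yutu: ΔP = 95; V ≈ 6.3 × 95^0.642 ≈ 117.23 kt.
Typhoon Haishen: ΔP = 133; V ≈ 6.8 × 133^0.654 ≈ 166.54 kt.
Difference ≈ 117.23 − 166.54 = -49.31 → -49 kt.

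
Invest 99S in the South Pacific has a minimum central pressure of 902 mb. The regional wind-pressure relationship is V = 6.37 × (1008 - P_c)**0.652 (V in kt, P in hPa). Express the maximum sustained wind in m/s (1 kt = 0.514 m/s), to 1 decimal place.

ΔP = 1008 − 902 = 106 mb.
V ≈ 6.37 × 106^0.652 = 6.37 × 20.917 ≈ 133.241 kt.
133.241 × 0.514 ≈ 68.49 m/s → 68.5 m/s.

68.5 m/s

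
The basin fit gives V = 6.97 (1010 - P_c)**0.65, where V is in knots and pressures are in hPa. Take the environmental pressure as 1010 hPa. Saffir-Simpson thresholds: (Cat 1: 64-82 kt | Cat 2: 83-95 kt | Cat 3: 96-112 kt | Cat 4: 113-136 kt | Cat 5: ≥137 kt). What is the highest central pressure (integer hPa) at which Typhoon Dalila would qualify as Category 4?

937 hPa

Category 4 begins at V = 113 kt.
Required ΔP = (113/6.97)^(1/0.65) = 16.212^1.538 ≈ 72.66 hPa.
P_c ≤ 1010 − 72.66 = 937.34, so the highest integer P_c is 937 hPa.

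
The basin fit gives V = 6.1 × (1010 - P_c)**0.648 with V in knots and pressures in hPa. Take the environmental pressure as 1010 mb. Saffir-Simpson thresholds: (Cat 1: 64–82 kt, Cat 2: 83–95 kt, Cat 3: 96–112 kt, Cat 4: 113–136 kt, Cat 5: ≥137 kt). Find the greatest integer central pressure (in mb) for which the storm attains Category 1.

Category 1 begins at V = 64 kt.
Required ΔP = (64/6.1)^(1/0.648) = 10.492^1.543 ≈ 37.62 mb.
P_c ≤ 1010 − 37.62 = 972.38, so the highest integer P_c is 972 mb.

972 mb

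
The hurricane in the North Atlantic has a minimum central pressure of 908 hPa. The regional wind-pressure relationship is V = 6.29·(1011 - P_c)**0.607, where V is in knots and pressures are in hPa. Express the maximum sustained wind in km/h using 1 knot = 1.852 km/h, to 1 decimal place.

194.1 km/h

ΔP = 1011 − 908 = 103 hPa.
V ≈ 6.29 × 103^0.607 = 6.29 × 16.664 ≈ 104.820 kt.
104.820 × 1.852 ≈ 194.13 km/h → 194.1 km/h.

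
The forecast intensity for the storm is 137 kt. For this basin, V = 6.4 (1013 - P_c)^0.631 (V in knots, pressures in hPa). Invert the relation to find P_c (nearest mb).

885 mb

ΔP = (V / 6.4)^(1/0.631) = (137/6.4)^1.585.
137/6.4 = 21.406; 21.406^1.585 ≈ 128.42 mb.
P_c = 1013 − 128.42 = 884.58 ≈ 885 mb.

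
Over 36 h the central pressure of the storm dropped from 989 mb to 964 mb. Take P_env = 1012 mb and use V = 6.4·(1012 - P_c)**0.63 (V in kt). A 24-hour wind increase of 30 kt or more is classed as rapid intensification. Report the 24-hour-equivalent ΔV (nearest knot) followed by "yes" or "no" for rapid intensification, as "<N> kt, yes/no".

18 kt, no

V₁: ΔP = 23, V ≈ 6.4 × 23^0.63 ≈ 46.14 kt.
V₂: ΔP = 48, V ≈ 6.4 × 48^0.63 ≈ 73.34 kt.
ΔV over 36 h = 27.20 kt → 24 h equivalent = 27.20 × 24/36 ≈ 18.13 kt.
18 kt < 30 kt ⇒ not rapid intensification.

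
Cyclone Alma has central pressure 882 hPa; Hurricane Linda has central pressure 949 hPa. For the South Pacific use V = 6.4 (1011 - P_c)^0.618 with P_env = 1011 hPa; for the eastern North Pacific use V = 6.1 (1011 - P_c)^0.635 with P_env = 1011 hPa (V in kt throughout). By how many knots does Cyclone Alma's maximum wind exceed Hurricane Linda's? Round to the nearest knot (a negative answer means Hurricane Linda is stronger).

Cyclone Alma: ΔP = 129; V ≈ 6.4 × 129^0.618 ≈ 128.98 kt.
Hurricane Linda: ΔP = 62; V ≈ 6.1 × 62^0.635 ≈ 83.85 kt.
Difference ≈ 128.98 − 83.85 = 45.13 → 45 kt.

45 kt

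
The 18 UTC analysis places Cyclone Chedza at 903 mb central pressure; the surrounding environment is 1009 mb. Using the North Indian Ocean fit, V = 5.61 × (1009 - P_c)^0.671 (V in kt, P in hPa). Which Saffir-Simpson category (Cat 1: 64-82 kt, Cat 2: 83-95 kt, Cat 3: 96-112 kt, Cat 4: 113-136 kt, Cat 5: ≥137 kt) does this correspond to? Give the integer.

ΔP = 1009 − 903 = 106 mb.
V ≈ 5.61 × 106^0.671 = 5.61 × 22.85 ≈ 128 kt.
128 kt falls in the Category 4 band.

4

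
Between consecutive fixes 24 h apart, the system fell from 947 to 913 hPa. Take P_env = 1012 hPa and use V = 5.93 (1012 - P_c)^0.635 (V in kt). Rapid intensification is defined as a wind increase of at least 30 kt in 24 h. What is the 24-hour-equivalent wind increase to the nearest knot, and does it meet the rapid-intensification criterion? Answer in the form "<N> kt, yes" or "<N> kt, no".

V₁: ΔP = 65, V ≈ 5.93 × 65^0.635 ≈ 84.00 kt.
V₂: ΔP = 99, V ≈ 5.93 × 99^0.635 ≈ 109.72 kt.
ΔV over 24 h = 25.72 kt → 24 h equivalent = 25.72 × 24/24 ≈ 25.72 kt.
26 kt < 30 kt ⇒ not rapid intensification.

26 kt, no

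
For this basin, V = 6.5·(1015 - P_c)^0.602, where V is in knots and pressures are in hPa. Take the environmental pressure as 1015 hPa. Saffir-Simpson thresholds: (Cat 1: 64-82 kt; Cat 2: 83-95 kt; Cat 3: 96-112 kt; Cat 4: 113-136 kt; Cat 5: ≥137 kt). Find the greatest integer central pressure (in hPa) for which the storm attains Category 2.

Category 2 begins at V = 83 kt.
Required ΔP = (83/6.5)^(1/0.602) = 12.769^1.661 ≈ 68.78 hPa.
P_c ≤ 1015 − 68.78 = 946.22, so the highest integer P_c is 946 hPa.

946 hPa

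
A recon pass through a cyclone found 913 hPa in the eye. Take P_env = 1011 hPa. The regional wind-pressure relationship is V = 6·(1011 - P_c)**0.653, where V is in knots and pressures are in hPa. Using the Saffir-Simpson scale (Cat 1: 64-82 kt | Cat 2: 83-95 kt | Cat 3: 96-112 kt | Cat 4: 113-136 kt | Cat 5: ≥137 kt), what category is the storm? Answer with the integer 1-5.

ΔP = 1011 − 913 = 98 hPa.
V ≈ 6 × 98^0.653 = 6 × 19.97 ≈ 120 kt.
120 kt falls in the Category 4 band.

4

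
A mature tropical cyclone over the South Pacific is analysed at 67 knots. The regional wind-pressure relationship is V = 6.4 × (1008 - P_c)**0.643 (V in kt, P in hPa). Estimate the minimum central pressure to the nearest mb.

ΔP = (V / 6.4)^(1/0.643) = (67/6.4)^1.555.
67/6.4 = 10.469; 10.469^1.555 ≈ 38.56 mb.
P_c = 1008 − 38.56 = 969.44 ≈ 969 mb.

969 mb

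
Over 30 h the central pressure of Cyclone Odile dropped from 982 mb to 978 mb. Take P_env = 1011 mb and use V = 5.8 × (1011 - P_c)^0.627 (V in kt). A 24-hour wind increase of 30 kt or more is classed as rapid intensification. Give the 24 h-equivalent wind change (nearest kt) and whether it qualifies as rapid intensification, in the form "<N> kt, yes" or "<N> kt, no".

3 kt, no

V₁: ΔP = 29, V ≈ 5.8 × 29^0.627 ≈ 47.90 kt.
V₂: ΔP = 33, V ≈ 5.8 × 33^0.627 ≈ 51.94 kt.
ΔV over 30 h = 4.04 kt → 24 h equivalent = 4.04 × 24/30 ≈ 3.23 kt.
3 kt < 30 kt ⇒ not rapid intensification.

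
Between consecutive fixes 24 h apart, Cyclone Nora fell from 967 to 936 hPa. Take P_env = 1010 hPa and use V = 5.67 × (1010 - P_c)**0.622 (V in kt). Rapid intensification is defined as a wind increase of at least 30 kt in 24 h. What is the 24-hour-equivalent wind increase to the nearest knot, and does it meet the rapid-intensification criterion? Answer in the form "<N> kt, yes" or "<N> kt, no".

V₁: ΔP = 43, V ≈ 5.67 × 43^0.622 ≈ 58.83 kt.
V₂: ΔP = 74, V ≈ 5.67 × 74^0.622 ≈ 82.46 kt.
ΔV over 24 h = 23.63 kt → 24 h equivalent = 23.63 × 24/24 ≈ 23.63 kt.
24 kt < 30 kt ⇒ not rapid intensification.

24 kt, no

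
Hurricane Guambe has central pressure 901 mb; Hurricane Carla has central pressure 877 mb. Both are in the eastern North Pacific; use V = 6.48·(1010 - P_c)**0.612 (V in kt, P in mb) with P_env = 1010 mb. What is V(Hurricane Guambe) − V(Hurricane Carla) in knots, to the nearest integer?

-15 kt

Hurricane Guambe: ΔP = 109; V ≈ 6.48 × 109^0.612 ≈ 114.41 kt.
Hurricane Carla: ΔP = 133; V ≈ 6.48 × 133^0.612 ≈ 129.23 kt.
Difference ≈ 114.41 − 129.23 = -14.82 → -15 kt.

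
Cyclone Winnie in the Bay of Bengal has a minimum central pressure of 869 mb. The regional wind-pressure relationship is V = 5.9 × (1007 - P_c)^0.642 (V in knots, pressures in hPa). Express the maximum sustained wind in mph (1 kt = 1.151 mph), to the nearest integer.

ΔP = 1007 − 869 = 138 mb.
V ≈ 5.9 × 138^0.642 = 5.9 × 23.648 ≈ 139.526 kt.
139.526 × 1.151 ≈ 160.59 mph → 161 mph.

161 mph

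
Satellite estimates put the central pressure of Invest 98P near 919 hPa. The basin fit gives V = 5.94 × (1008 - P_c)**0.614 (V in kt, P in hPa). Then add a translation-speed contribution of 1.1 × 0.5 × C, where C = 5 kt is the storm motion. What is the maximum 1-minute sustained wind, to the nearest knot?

96 kt

ΔP = 1008 − 919 = 89 hPa.
89^0.614 ≈ 15.737.
V ≈ 5.94 × 15.737 ≈ 93.5 kt.
Translation term: 1.1 × 0.5 × 5 = 2.75 kt.
Corrected V ≈ 96.25 kt → 96 kt.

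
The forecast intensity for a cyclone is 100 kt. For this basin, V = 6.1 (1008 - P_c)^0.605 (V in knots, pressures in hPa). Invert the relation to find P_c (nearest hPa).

906 hPa

ΔP = (V / 6.1)^(1/0.605) = (100/6.1)^1.653.
100/6.1 = 16.393; 16.393^1.653 ≈ 101.79 hPa.
P_c = 1008 − 101.79 = 906.21 ≈ 906 hPa.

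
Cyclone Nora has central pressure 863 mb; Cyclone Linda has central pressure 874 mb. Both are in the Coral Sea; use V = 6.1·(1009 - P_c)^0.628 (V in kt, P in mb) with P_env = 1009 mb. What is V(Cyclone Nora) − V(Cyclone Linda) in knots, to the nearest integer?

Cyclone Nora: ΔP = 146; V ≈ 6.1 × 146^0.628 ≈ 139.49 kt.
Cyclone Linda: ΔP = 135; V ≈ 6.1 × 135^0.628 ≈ 132.79 kt.
Difference ≈ 139.49 − 132.79 = 6.70 → 7 kt.

7 kt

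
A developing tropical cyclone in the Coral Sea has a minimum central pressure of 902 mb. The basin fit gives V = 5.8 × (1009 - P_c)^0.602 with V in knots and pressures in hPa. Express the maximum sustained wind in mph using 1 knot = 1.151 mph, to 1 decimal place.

ΔP = 1009 − 902 = 107 mb.
V ≈ 5.8 × 107^0.602 = 5.8 × 16.661 ≈ 96.631 kt.
96.631 × 1.151 ≈ 111.22 mph → 111.2 mph.

111.2 mph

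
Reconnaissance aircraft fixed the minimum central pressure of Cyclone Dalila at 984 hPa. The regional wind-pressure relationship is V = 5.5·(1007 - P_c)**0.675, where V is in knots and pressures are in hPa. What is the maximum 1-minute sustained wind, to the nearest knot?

46 kt

ΔP = 1007 − 984 = 23 hPa.
23^0.675 ≈ 8.302.
V ≈ 5.5 × 8.302 ≈ 45.7 kt.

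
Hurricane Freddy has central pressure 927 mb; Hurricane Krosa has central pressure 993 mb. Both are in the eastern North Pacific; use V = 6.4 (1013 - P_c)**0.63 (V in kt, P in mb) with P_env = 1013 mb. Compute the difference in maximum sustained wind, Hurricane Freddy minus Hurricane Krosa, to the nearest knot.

64 kt

Hurricane Freddy: ΔP = 86; V ≈ 6.4 × 86^0.63 ≈ 105.90 kt.
Hurricane Krosa: ΔP = 20; V ≈ 6.4 × 20^0.63 ≈ 42.25 kt.
Difference ≈ 105.90 − 42.25 = 63.65 → 64 kt.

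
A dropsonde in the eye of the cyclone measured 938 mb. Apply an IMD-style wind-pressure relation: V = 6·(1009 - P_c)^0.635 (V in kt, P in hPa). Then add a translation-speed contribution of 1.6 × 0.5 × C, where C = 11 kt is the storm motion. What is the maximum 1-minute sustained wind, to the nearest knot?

ΔP = 1009 − 938 = 71 mb.
71^0.635 ≈ 14.981.
V ≈ 6 × 14.981 ≈ 89.9 kt.
Translation term: 1.6 × 0.5 × 11 = 8.8 kt.
Corrected V ≈ 98.7 kt → 99 kt.

99 kt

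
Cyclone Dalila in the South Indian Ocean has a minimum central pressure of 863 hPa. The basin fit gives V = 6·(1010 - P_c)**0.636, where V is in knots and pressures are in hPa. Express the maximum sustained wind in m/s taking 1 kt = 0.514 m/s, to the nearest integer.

ΔP = 1010 − 863 = 147 hPa.
V ≈ 6 × 147^0.636 = 6 × 23.901 ≈ 143.405 kt.
143.405 × 0.514 ≈ 73.71 m/s → 74 m/s.

74 m/s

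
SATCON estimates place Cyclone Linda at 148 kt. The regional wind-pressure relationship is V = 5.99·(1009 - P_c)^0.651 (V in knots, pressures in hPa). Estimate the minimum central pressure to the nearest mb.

ΔP = (V / 5.99)^(1/0.651) = (148/5.99)^1.536.
148/5.99 = 24.708; 24.708^1.536 ≈ 137.89 mb.
P_c = 1009 − 137.89 = 871.11 ≈ 871 mb.

871 mb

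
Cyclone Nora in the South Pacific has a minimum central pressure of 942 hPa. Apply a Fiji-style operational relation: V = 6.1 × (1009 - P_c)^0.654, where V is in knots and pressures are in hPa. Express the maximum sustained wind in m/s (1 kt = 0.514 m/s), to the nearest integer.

49 m/s

ΔP = 1009 − 942 = 67 hPa.
V ≈ 6.1 × 67^0.654 = 6.1 × 15.641 ≈ 95.408 kt.
95.408 × 0.514 ≈ 49.04 m/s → 49 m/s.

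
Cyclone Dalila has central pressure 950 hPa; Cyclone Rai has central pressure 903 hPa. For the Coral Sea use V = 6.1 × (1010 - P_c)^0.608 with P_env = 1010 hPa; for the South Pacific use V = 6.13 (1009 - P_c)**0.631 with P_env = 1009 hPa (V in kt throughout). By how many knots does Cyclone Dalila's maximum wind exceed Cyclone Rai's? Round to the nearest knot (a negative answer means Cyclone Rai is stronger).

-43 kt

Cyclone Dalila: ΔP = 60; V ≈ 6.1 × 60^0.608 ≈ 73.53 kt.
Cyclone Rai: ΔP = 106; V ≈ 6.13 × 106^0.631 ≈ 116.26 kt.
Difference ≈ 73.53 − 116.26 = -42.73 → -43 kt.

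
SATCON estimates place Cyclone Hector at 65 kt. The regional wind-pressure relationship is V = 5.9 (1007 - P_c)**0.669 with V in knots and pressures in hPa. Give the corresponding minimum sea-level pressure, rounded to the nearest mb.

ΔP = (V / 5.9)^(1/0.669) = (65/5.9)^1.495.
65/5.9 = 11.017; 11.017^1.495 ≈ 36.11 mb.
P_c = 1007 − 36.11 = 970.89 ≈ 971 mb.

971 mb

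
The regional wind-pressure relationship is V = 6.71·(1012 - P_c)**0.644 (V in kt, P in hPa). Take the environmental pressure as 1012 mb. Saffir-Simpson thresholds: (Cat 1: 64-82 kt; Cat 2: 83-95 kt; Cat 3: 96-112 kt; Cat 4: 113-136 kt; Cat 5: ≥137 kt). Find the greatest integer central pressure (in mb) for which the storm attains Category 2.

962 mb

Category 2 begins at V = 83 kt.
Required ΔP = (83/6.71)^(1/0.644) = 12.370^1.553 ≈ 49.68 mb.
P_c ≤ 1012 − 49.68 = 962.32, so the highest integer P_c is 962 mb.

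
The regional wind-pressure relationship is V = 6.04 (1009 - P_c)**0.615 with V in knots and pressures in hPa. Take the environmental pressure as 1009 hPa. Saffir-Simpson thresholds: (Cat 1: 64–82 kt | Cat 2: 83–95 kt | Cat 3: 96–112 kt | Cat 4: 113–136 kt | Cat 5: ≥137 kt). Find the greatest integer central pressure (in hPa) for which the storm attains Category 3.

919 hPa

Category 3 begins at V = 96 kt.
Required ΔP = (96/6.04)^(1/0.615) = 15.894^1.626 ≈ 89.79 hPa.
P_c ≤ 1009 − 89.79 = 919.21, so the highest integer P_c is 919 hPa.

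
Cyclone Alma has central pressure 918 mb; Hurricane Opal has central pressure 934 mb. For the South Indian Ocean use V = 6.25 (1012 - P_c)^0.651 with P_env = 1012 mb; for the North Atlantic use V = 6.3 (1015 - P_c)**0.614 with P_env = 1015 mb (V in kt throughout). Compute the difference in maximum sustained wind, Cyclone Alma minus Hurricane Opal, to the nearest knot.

Cyclone Alma: ΔP = 94; V ≈ 6.25 × 94^0.651 ≈ 120.33 kt.
Hurricane Opal: ΔP = 81; V ≈ 6.3 × 81^0.614 ≈ 93.57 kt.
Difference ≈ 120.33 − 93.57 = 26.76 → 27 kt.

27 kt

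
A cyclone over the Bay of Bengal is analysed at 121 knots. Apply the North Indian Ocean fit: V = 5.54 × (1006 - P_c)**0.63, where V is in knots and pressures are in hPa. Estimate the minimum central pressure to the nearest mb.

ΔP = (V / 5.54)^(1/0.63) = (121/5.54)^1.587.
121/5.54 = 21.841; 21.841^1.587 ≈ 133.61 mb.
P_c = 1006 − 133.61 = 872.39 ≈ 872 mb.

872 mb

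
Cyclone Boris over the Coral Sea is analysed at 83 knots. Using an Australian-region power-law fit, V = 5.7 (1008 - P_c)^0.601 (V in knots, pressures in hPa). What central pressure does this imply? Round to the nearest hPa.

ΔP = (V / 5.7)^(1/0.601) = (83/5.7)^1.664.
83/5.7 = 14.561; 14.561^1.664 ≈ 86.19 hPa.
P_c = 1008 − 86.19 = 921.81 ≈ 922 hPa.

922 hPa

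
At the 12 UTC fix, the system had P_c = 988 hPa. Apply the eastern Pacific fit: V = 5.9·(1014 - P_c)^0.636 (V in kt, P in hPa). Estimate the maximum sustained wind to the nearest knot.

ΔP = 1014 − 988 = 26 hPa.
26^0.636 ≈ 7.942.
V ≈ 5.9 × 7.942 ≈ 46.9 kt.

47 kt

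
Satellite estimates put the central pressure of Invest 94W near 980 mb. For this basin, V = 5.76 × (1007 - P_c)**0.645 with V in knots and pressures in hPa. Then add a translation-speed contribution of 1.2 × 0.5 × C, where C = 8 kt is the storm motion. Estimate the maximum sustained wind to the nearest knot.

53 kt

ΔP = 1007 − 980 = 27 mb.
27^0.645 ≈ 8.380.
V ≈ 5.76 × 8.380 ≈ 48.3 kt.
Translation term: 1.2 × 0.5 × 8 = 4.8 kt.
Corrected V ≈ 53.1 kt → 53 kt.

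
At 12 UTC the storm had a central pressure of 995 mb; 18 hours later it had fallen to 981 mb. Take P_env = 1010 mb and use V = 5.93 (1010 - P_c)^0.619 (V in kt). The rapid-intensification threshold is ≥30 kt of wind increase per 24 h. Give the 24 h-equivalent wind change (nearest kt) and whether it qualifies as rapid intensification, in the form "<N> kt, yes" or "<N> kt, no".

V₁: ΔP = 15, V ≈ 5.93 × 15^0.619 ≈ 31.70 kt.
V₂: ΔP = 29, V ≈ 5.93 × 29^0.619 ≈ 47.67 kt.
ΔV over 18 h = 15.97 kt → 24 h equivalent = 15.97 × 24/18 ≈ 21.29 kt.
21 kt < 30 kt ⇒ not rapid intensification.

21 kt, no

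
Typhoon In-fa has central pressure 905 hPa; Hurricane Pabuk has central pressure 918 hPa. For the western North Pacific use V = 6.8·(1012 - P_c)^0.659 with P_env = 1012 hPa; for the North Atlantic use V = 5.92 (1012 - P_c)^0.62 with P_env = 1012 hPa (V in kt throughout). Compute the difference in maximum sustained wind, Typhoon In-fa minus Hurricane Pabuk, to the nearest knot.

49 kt

Typhoon In-fa: ΔP = 107; V ≈ 6.8 × 107^0.659 ≈ 147.87 kt.
Hurricane Pabuk: ΔP = 94; V ≈ 5.92 × 94^0.62 ≈ 99.01 kt.
Difference ≈ 147.87 − 99.01 = 48.86 → 49 kt.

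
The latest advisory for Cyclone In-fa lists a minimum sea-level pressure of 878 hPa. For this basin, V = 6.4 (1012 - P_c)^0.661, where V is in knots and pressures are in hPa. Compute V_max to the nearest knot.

163 kt

ΔP = 1012 − 878 = 134 hPa.
134^0.661 ≈ 25.469.
V ≈ 6.4 × 25.469 ≈ 163.0 kt.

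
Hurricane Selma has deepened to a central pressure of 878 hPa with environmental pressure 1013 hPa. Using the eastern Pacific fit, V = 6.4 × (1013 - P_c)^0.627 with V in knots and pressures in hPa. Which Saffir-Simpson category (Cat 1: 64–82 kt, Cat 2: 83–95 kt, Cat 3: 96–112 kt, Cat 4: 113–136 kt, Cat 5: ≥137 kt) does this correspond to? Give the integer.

5

ΔP = 1013 − 878 = 135 hPa.
V ≈ 6.4 × 135^0.627 = 6.4 × 21.66 ≈ 139 kt.
139 kt falls in the Category 5 band.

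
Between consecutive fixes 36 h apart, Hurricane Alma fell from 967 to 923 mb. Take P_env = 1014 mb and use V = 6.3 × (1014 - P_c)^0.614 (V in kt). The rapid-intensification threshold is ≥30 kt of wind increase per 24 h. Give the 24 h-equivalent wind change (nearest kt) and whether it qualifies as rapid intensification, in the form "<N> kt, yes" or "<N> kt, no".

22 kt, no

V₁: ΔP = 47, V ≈ 6.3 × 47^0.614 ≈ 66.99 kt.
V₂: ΔP = 91, V ≈ 6.3 × 91^0.614 ≈ 100.51 kt.
ΔV over 36 h = 33.52 kt → 24 h equivalent = 33.52 × 24/36 ≈ 22.35 kt.
22 kt < 30 kt ⇒ not rapid intensification.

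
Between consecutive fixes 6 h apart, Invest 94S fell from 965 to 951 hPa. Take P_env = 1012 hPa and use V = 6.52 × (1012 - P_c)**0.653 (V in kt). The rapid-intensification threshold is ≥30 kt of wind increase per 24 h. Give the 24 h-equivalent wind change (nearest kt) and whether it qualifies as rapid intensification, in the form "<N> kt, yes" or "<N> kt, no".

60 kt, yes

V₁: ΔP = 47, V ≈ 6.52 × 47^0.653 ≈ 80.56 kt.
V₂: ΔP = 61, V ≈ 6.52 × 61^0.653 ≈ 95.51 kt.
ΔV over 6 h = 14.95 kt → 24 h equivalent = 14.95 × 24/6 ≈ 59.80 kt.
60 kt ≥ 30 kt ⇒ rapid intensification.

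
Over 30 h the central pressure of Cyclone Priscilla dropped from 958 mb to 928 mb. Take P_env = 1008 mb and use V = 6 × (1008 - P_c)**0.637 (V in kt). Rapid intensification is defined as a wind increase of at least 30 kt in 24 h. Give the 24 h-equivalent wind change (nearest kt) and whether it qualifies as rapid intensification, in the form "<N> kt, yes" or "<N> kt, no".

20 kt, no

V₁: ΔP = 50, V ≈ 6 × 50^0.637 ≈ 72.51 kt.
V₂: ΔP = 80, V ≈ 6 × 80^0.637 ≈ 97.82 kt.
ΔV over 30 h = 25.31 kt → 24 h equivalent = 25.31 × 24/30 ≈ 20.25 kt.
20 kt < 30 kt ⇒ not rapid intensification.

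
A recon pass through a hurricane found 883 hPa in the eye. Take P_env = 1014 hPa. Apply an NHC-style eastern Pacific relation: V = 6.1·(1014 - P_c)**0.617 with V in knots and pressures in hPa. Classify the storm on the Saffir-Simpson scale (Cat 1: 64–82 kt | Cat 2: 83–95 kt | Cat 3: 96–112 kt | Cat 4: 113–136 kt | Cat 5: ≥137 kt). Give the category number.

4

ΔP = 1014 − 883 = 131 hPa.
V ≈ 6.1 × 131^0.617 = 6.1 × 20.25 ≈ 124 kt.
124 kt falls in the Category 4 band.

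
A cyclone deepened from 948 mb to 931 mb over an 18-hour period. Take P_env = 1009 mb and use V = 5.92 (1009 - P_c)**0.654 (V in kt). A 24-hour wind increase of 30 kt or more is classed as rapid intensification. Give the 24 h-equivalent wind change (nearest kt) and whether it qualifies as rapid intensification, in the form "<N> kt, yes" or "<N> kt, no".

20 kt, no

V₁: ΔP = 61, V ≈ 5.92 × 61^0.654 ≈ 87.08 kt.
V₂: ΔP = 78, V ≈ 5.92 × 78^0.654 ≈ 102.27 kt.
ΔV over 18 h = 15.19 kt → 24 h equivalent = 15.19 × 24/18 ≈ 20.25 kt.
20 kt < 30 kt ⇒ not rapid intensification.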